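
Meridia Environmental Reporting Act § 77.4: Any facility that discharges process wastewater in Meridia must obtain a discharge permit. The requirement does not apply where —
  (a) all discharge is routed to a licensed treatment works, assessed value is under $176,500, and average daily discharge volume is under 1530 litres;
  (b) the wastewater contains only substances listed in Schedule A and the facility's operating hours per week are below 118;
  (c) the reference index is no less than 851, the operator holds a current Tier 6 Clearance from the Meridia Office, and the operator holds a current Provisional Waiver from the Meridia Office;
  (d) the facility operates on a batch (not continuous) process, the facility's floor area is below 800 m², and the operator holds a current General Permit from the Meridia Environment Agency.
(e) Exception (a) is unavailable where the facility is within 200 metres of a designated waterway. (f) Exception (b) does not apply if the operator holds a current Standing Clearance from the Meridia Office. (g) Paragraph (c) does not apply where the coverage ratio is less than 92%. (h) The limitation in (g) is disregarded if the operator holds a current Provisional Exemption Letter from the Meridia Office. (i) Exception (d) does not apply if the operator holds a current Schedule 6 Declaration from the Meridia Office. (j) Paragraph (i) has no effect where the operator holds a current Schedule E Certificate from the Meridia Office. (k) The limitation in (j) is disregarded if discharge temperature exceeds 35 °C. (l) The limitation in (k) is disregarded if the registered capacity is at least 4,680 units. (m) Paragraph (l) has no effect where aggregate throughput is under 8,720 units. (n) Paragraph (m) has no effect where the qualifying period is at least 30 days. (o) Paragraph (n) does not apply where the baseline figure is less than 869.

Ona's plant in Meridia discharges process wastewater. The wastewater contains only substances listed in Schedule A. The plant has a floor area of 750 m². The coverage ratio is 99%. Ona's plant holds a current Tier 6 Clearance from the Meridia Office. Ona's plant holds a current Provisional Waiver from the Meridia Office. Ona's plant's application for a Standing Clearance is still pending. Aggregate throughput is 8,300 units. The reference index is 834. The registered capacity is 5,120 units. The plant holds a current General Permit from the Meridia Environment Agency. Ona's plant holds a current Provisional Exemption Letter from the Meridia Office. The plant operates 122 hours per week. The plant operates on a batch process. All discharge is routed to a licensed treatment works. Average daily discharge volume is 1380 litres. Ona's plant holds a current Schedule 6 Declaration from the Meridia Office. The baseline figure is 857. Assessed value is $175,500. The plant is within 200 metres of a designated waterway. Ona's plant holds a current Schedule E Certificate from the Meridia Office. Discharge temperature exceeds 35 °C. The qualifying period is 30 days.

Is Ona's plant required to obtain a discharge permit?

Exception (a): discharge is routed to a licensed treatment works; assessed value is $175,500, under the $176,500 limit; average daily discharge volume is 1380 litres, under the 1530 litres limit — every condition holds. Turning to paragraph (e): (e) operates — the plant is within 200 m of a designated waterway. (a) is therefore removed.
Exception (b) fails — the facility's operating hours per week are 122, not below 118.
Exception (c) fails — the reference index is 834, short of 851.
Exception (d) is satisfied on its face — the facility operates on a batch process; the facility's floor area is 750 m², below the 800 m² limit; a current General Permit is held. But: (i) operates against (d): a current Schedule 6 Declaration is held. (j) would limit (i) — a current Schedule E Certificate is held — but (k) sets (j) aside: (k) operates against (j): discharge temperature exceeds 35 °C. (l) is engaged (the registered capacity is 5,120 units, meeting the 4,680 units threshold), but yields to (m): (m) is engaged — aggregate throughput is 8,300 units, under the 8,720 units limit. (n) is triggered (the qualifying period is 30 days, meeting the 30 days threshold), but is displaced by (o): (o) operates — the baseline figure is 857, less than the 869 limit. So (d) is unavailable.
No exception applies. The general rule governs.

Yes — Ona's plant must obtain a discharge permit.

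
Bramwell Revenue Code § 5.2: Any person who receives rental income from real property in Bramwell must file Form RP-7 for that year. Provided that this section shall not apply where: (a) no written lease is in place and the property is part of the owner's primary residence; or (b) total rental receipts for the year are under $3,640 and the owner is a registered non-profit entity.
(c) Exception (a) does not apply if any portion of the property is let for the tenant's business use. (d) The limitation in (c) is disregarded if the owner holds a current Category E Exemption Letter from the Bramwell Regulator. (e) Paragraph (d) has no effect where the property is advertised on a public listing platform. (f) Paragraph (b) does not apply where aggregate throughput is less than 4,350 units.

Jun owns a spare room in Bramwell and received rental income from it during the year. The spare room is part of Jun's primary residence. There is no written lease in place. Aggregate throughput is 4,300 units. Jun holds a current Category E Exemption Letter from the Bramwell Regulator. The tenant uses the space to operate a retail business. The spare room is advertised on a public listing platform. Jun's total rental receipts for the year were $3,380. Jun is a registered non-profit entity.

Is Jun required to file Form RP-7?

Exception (a)'s conditions are all satisfied: there is no written lease; the spare room is part of the primary residence. But applying paragraphs (c)–(e): (c) operates against (a): the space is let for business use. (d) operates (a current Category E Exemption Letter is held), but is set aside by (e): (e) operates against (d): the property is publicly advertised. So (a) is unavailable.
Exception (b): total rental receipts for the year are $3,380, under the $3,640 limit; Jun is a registered non-profit — every condition holds. But applying paragraph (f): (f) operates against (b): aggregate throughput is 4,300 units, less than the 4,350 units limit. Exception (b) does not apply.
No exception displaces § 5.2.

Yes — Jun must file Form RP-7.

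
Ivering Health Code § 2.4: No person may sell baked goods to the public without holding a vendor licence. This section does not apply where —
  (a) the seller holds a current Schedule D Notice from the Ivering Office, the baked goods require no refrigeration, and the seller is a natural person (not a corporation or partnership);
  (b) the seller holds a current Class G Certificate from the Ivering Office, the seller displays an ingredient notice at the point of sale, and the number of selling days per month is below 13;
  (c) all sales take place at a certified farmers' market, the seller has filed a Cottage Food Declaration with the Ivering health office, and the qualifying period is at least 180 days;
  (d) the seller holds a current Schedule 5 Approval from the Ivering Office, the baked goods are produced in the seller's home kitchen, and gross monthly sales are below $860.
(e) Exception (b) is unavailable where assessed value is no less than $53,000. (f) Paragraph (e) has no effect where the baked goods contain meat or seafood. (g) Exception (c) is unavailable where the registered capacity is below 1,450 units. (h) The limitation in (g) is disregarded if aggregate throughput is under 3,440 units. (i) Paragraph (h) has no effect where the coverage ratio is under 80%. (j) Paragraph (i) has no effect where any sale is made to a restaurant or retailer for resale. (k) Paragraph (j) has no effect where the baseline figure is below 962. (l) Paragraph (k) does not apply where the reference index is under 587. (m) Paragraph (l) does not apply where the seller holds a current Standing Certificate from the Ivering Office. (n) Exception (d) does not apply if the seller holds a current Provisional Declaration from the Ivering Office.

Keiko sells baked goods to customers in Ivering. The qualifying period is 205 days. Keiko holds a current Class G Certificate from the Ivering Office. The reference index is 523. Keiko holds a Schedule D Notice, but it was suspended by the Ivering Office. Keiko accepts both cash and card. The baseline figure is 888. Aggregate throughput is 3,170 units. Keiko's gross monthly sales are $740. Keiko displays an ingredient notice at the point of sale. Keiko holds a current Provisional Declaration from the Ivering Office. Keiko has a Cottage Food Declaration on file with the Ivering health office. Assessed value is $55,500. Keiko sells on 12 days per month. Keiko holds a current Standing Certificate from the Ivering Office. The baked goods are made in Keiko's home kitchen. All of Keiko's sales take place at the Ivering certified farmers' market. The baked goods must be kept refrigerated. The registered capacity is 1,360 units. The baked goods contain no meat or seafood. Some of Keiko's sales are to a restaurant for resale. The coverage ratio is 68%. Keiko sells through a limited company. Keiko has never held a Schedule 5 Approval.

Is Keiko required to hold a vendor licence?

Yes — Keiko must hold a vendor licence.

Exception (a) requires that the seller holds a current Schedule D Notice from the Ivering Office; but the Schedule D Notice is not current, so (a) is unavailable.
Exception (b)'s conditions are all satisfied: a current Class G Certificate is held; an ingredient notice is displayed; the number of selling days per month is 12, below the 13 limit. Turning to paragraphs (e)–(f): (e) is triggered — assessed value is $55,500, meeting the $53,000 threshold. (f) does not operate here (the baked goods contain no meat or seafood), so (e) stands. So (b) is unavailable.
Exception (c): all sales are at a certified farmers' market; a Cottage Food Declaration is on file; the qualifying period is 205 days, meeting the 180 days threshold — every condition holds. But: (g) operates against (c): the registered capacity is 1,360 units, below the 1,450 units limit. (h) is engaged (aggregate throughput is 3,170 units, under the 3,440 units limit), but yields to (i): (i) is triggered — the coverage ratio is 68%, under the 80% limit. (j) is engaged (some sales are to a restaurant for resale), but yields to (k): (k) operates against (j): the baseline figure is 888, below the 962 limit. (l) would limit (k) — the reference index is 523, under the 587 limit — but (m) sets (l) aside: (m) is engaged — a current Standing Certificate is held. Exception (c) does not apply.
Exception (d) fails — there is no Schedule 5 Approval in force.
No exception applies. The general rule governs.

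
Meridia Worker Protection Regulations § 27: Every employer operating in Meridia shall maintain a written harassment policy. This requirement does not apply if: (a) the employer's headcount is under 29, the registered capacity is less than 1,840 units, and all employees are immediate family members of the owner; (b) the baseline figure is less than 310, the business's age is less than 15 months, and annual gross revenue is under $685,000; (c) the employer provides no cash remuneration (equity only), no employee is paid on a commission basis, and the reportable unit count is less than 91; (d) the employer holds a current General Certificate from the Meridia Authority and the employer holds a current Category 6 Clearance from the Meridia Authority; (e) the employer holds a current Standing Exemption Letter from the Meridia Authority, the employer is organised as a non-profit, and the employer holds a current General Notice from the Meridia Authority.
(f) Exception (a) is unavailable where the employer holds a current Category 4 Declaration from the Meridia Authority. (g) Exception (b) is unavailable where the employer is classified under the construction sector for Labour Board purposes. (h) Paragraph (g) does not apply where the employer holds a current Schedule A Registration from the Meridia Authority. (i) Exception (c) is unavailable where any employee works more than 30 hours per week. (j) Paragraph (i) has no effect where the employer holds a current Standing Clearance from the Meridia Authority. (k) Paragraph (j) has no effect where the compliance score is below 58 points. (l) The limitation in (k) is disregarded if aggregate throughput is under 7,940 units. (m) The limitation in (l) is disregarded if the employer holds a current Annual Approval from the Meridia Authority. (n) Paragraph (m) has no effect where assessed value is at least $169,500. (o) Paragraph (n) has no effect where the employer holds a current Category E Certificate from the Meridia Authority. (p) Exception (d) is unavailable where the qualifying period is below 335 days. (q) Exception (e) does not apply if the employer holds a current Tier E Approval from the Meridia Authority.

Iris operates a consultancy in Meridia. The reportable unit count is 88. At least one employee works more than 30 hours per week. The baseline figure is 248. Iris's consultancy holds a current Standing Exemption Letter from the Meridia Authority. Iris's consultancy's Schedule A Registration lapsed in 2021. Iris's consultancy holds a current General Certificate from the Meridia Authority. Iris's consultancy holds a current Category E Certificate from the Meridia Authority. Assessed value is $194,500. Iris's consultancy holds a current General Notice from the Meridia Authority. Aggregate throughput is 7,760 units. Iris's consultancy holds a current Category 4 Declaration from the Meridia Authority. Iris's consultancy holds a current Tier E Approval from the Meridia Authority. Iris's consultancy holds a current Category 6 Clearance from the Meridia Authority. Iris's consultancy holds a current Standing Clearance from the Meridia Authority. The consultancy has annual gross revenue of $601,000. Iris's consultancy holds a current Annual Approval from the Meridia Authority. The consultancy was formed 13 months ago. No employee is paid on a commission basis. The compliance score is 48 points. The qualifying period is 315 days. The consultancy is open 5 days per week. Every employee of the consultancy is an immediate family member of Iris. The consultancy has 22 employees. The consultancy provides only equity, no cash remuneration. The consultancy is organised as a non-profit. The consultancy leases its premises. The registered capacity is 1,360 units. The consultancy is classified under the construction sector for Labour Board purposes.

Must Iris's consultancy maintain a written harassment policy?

Exception (a) is satisfied on its face — the employer's headcount is 22, under the 29 limit; the registered capacity is 1,360 units, less than the 1,840 units limit; every employee is an immediate family member. But: (f) operates — a current Category 4 Declaration is held. Exception (a) does not apply.
Exception (b) is satisfied on its face — the baseline figure is 248, less than the 310 limit; the business's age is 13 months, less than the 15 months limit; annual gross revenue is $601,000, under the $685,000 limit. However, paragraphs (g)–(h) must be considered: (g) is triggered — the consultancy is classified under the construction sector. (h) is not engaged (there is no Schedule A Registration in force), so (g) stands. Exception (b) does not apply.
Exception (c) is satisfied on its face — remuneration is equity-only; no employee is paid on commission; the reportable unit count is 88, less than the 91 limit. But applying paragraphs (i)–(o): (i) operates against (c): at least one employee exceeds 30 hours/week. (j) would limit (i) — a current Standing Clearance is held — but (k) sets (j) aside: (k) is engaged — the compliance score is 48 points, below the 58 points limit. (l) would limit (k) — aggregate throughput is 7,760 units, under the 7,940 units limit — but (m) sets (l) aside: (m) applies — a current Annual Approval is held. (n) would limit (m) — assessed value is $194,500, meeting the $169,500 threshold — but (o) sets (n) aside: (o) operates against (n): a current Category E Certificate is held. So (c) is unavailable.
Exception (d) is satisfied on its face — a current General Certificate is held; a current Category 6 Clearance is held. However, paragraph (p) must be considered: (p) operates against (d): the qualifying period is 315 days, below the 335 days limit. (d) is therefore removed.
Exception (e): a current Standing Exemption Letter is held; the employer is a non-profit; a current General Notice is held — every condition holds. But: (q) is engaged — a current Tier E Approval is held. Exception (e) does not apply.
No exception applies. The general rule governs.

Yes — Iris's consultancy must maintain a written harassment policy.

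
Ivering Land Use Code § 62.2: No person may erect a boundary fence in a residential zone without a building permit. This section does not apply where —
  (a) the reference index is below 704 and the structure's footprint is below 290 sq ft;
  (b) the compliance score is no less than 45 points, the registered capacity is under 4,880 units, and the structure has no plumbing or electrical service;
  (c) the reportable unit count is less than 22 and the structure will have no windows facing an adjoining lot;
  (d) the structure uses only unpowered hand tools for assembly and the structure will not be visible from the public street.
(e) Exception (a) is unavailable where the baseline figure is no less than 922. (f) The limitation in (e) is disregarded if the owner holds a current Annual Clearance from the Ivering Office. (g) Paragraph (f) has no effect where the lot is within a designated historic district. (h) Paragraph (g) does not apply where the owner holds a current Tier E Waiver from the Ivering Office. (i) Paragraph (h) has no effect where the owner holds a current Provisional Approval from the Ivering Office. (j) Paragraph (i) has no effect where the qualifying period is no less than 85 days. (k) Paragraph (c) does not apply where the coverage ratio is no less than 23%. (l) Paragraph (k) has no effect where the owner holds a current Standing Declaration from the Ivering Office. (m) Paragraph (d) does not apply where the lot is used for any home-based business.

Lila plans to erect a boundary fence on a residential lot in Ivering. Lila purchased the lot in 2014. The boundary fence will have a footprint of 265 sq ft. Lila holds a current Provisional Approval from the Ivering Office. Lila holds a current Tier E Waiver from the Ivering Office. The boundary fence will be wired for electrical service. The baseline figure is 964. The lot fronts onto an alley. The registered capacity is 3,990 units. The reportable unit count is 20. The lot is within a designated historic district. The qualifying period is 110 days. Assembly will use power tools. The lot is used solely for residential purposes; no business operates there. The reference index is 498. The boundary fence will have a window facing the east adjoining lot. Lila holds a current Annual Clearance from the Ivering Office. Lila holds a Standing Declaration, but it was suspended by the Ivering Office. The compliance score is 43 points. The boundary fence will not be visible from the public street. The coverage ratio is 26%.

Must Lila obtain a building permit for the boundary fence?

No — exception (a) applies; Lila does not need a building permit.

All of (a)'s requirements are met (the reference index is 498, below the 704 limit; the structure's footprint is 265 sq ft, below the 290 sq ft limit). Considering the limiting provisions: (e) is triggered (the baseline figure is 964, meeting the 922 threshold), but yields to (f): (f) operates against (e): a current Annual Clearance is held. (g) applies (the lot is in a historic district), but is itself disapplied by (h): (h) operates against (g): a current Tier E Waiver is held. (i) operates (a current Provisional Approval is held), but is displaced by (j): (j) operates against (i): the qualifying period is 110 days, meeting the 85 days threshold. (a) remains available.
Exception (b) requires that the compliance score is no less than 45 points; but the compliance score is 43 points, short of 45 points, so (b) is unavailable.
Exception (c) does not apply: a window faces an adjoining lot.
Exception (d) does not apply: assembly uses power tools.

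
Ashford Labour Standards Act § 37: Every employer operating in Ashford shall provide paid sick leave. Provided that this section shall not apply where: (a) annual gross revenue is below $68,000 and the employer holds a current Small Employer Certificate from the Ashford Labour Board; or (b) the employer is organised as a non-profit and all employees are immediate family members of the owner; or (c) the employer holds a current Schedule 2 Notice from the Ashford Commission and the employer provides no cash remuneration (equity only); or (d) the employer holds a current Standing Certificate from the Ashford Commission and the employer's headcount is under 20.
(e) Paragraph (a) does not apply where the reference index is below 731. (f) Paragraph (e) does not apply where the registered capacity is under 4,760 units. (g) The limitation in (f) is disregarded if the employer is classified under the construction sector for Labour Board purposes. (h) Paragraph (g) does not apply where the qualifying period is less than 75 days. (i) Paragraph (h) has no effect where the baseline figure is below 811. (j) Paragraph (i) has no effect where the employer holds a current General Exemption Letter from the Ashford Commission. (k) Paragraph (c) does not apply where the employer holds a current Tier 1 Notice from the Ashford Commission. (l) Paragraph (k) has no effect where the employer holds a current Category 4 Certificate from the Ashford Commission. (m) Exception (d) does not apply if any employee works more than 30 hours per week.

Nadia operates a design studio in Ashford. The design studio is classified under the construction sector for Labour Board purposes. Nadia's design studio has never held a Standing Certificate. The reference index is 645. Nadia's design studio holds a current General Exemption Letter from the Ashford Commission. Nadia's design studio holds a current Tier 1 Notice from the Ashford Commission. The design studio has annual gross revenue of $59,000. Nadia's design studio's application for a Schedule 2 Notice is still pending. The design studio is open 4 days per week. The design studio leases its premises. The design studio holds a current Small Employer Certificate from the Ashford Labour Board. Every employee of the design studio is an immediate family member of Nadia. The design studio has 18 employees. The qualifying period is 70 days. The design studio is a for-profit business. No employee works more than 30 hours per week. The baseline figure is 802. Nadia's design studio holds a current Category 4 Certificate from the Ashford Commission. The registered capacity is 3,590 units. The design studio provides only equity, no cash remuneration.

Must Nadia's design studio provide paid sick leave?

No — exception (a) applies; Nadia's design studio is not required to provide paid sick leave.

Exception (a): annual gross revenue is $59,000, below the $68,000 limit; a current Small Employer Certificate is held — every condition holds. Under paragraphs (e)–(j): (e) operates (the reference index is 645, below the 731 limit), but yields to (f): (f) operates — the registered capacity is 3,590 units, under the 4,760 units limit. (g) would limit (f) — the design studio is classified under the construction sector — but (h) sets (g) aside: (h) operates against (g): the qualifying period is 70 days, less than the 75 days limit. (i) operates (the baseline figure is 802, below the 811 limit), but yields to (j): (j) operates against (i): a current General Exemption Letter is held. Exception (a) stands.
Exception (b) requires that the employer is organised as a non-profit; but the employer is for-profit, so (b) is unavailable.
Exception (c) fails — there is no Schedule 2 Notice in force.
Exception (d) fails — there is no Standing Certificate in force.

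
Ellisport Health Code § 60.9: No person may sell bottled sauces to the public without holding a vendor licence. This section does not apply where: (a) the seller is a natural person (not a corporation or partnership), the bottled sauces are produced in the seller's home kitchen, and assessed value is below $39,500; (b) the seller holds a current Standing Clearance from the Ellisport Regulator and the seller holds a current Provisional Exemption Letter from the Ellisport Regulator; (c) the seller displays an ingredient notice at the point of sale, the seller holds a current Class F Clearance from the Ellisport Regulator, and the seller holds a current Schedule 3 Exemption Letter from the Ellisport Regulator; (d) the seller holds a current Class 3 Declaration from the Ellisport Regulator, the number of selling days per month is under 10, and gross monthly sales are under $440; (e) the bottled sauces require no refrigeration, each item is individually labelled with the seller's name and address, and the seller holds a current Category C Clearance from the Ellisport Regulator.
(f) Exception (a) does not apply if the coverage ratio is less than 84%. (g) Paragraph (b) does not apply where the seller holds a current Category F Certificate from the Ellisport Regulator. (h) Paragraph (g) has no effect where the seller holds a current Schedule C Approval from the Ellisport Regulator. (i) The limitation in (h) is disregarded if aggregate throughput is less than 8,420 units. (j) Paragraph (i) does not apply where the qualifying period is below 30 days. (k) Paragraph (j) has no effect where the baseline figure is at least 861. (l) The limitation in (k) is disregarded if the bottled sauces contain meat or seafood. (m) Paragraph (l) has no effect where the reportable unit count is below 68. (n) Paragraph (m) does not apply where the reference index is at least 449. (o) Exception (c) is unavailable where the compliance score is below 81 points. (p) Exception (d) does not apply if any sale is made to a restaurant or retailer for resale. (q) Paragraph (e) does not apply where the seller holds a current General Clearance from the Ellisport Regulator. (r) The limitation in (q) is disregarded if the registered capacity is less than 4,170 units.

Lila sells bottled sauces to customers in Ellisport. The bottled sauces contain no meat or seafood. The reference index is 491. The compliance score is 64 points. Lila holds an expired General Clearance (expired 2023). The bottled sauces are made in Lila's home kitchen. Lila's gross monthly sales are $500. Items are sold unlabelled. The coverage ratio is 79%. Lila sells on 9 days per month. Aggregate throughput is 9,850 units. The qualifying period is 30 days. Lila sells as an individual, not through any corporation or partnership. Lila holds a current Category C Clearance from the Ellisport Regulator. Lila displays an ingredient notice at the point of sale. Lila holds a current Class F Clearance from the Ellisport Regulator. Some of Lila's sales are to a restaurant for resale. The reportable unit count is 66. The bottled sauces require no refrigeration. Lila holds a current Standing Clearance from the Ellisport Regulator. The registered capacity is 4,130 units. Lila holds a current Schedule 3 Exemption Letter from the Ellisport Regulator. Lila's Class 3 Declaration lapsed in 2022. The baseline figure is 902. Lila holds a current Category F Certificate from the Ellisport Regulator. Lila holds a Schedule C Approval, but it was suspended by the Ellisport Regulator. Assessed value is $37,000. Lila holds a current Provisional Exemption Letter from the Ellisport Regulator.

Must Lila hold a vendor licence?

Yes — Lila must hold a vendor licence.

Exception (a)'s conditions are all satisfied: the seller is a natural person; the bottled sauces are home-kitchen produced; assessed value is $37,000, below the $39,500 limit. But: (f) operates against (a): the coverage ratio is 79%, less than the 84% limit. (a) is therefore removed.
All of (b)'s requirements are met (a current Standing Clearance is held; a current Provisional Exemption Letter is held). But: (g) operates — a current Category F Certificate is held. (h), which would lift (g), is not triggered — the Schedule C Approval is not current. So (b) is unavailable.
Exception (c): an ingredient notice is displayed; a current Class F Clearance is held; a current Schedule 3 Exemption Letter is held — every condition holds. However, paragraph (o) must be considered: (o) operates — the compliance score is 64 points, below the 81 points limit. Exception (c) does not apply.
Exception (d) fails — there is no Class 3 Declaration in force.
Exception (e) requires that each item is individually labelled with the seller's name and address; but items are sold unlabelled, so (e) is unavailable.
No exception applies. The general rule governs.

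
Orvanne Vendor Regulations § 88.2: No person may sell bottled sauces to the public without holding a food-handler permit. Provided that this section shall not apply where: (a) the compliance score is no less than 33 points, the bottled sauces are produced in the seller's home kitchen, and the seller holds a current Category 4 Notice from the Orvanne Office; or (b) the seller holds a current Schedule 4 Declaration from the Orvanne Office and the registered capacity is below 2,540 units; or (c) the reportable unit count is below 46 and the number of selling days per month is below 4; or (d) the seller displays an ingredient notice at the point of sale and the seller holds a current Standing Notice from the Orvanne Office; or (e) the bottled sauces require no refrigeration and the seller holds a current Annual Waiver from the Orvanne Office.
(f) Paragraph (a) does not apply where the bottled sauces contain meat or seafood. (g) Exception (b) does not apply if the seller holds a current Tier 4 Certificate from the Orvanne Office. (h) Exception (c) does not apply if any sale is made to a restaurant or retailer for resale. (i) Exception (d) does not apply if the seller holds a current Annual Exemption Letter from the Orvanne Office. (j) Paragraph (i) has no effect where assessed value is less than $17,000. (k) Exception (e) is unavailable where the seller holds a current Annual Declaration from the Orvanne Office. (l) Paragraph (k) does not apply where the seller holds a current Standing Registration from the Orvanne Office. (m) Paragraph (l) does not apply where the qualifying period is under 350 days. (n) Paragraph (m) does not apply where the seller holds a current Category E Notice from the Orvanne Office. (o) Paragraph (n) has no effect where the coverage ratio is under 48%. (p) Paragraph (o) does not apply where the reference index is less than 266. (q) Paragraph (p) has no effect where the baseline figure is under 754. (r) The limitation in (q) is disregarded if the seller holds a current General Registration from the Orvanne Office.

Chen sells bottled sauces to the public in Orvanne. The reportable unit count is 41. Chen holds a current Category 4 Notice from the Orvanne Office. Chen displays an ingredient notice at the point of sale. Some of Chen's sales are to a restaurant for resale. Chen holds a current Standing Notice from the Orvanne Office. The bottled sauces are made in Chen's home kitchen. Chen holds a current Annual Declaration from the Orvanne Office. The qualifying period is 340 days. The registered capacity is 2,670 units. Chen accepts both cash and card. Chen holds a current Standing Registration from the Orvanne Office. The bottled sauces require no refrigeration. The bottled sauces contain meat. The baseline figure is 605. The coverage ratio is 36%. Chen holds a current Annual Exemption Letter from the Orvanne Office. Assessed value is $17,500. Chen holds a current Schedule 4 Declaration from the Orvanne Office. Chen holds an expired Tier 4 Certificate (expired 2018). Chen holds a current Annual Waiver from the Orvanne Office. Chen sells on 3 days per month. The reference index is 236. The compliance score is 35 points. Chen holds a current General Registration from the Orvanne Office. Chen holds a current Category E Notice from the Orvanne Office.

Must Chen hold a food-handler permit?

Exception (a) is satisfied on its face — the compliance score is 35 points, meeting the 33 points threshold; the bottled sauces are home-kitchen produced; a current Category 4 Notice is held. Turning to paragraph (f): (f) operates against (a): the bottled sauces contain meat. (a) is therefore removed.
Exception (b) fails — the registered capacity is 2,670 units, not below 2,540 units.
Exception (c): the reportable unit count is 41, below the 46 limit; the number of selling days per month is 3, below the 4 limit — every condition holds. Turning to paragraph (h): (h) applies — some sales are to a restaurant for resale. So (c) is unavailable.
Exception (d) is satisfied on its face — an ingredient notice is displayed; a current Standing Notice is held. However, paragraphs (i)–(j) must be considered: (i) is triggered — a current Annual Exemption Letter is held. (j), which would lift (i), does not operate here — assessed value is $17,500, not less than $17,000. Exception (d) does not apply.
All of (e)'s requirements are met (the bottled sauces are shelf-stable; a current Annual Waiver is held). Considering the limiting provisions: (k) would limit (e) — a current Annual Declaration is held — but (l) sets (k) aside: (l) operates against (k): a current Standing Registration is held. (m) operates (the qualifying period is 340 days, under the 350 days limit), but is overridden by (n): (n) operates — a current Category E Notice is held. (o) is engaged (the coverage ratio is 36%, under the 48% limit), but yields to (p): (p) operates — the reference index is 236, less than the 266 limit. (q) would limit (p) — the baseline figure is 605, under the 754 limit — but (r) sets (q) aside: (r) operates against (q): a current General Registration is held. So (e) applies.

No — exception (e) applies; Chen is not required to hold a food-handler permit.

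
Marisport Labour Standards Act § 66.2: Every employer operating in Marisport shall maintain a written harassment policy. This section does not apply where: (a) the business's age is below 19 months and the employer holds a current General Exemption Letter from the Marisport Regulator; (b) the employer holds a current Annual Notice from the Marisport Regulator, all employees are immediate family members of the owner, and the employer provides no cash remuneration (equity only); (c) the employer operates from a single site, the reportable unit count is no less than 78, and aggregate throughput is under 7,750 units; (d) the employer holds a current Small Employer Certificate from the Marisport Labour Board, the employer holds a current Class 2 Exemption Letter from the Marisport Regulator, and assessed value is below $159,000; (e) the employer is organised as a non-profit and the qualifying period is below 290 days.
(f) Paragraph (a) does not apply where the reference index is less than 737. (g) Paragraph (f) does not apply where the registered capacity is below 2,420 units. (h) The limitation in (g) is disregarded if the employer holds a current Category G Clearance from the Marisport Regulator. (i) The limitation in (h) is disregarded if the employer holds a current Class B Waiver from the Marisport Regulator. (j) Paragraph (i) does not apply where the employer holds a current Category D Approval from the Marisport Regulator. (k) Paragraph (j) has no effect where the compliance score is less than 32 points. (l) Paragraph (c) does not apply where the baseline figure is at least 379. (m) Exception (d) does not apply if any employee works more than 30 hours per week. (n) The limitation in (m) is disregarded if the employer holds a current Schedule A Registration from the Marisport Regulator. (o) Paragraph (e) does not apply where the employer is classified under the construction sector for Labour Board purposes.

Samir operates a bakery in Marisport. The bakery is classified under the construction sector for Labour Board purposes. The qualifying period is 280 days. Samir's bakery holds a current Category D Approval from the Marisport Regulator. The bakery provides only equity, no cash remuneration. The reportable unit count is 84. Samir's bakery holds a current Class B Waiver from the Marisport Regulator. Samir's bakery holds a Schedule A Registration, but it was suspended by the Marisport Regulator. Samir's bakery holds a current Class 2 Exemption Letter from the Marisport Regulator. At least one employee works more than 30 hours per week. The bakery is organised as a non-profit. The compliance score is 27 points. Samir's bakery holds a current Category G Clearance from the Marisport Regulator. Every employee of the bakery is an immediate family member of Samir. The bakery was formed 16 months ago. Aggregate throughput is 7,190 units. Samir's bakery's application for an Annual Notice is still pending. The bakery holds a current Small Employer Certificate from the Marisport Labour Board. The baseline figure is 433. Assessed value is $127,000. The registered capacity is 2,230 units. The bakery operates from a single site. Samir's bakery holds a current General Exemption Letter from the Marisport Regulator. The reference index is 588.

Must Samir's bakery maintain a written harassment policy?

Exception (a): the business's age is 16 months, below the 19 months limit; a current General Exemption Letter is held — every condition holds. Considering the limiting provisions: (f) would limit (a) — the reference index is 588, less than the 737 limit — but (g) sets (f) aside: (g) operates against (f): the registered capacity is 2,230 units, below the 2,420 units limit. (h) would limit (g) — a current Category G Clearance is held — but (i) sets (h) aside: (i) operates against (h): a current Class B Waiver is held. (j) would limit (i) — a current Category D Approval is held — but (k) sets (j) aside: (k) applies — the compliance score is 27 points, less than the 32 points limit. (a) remains available.
Exception (b) requires that the employer holds a current Annual Notice from the Marisport Regulator; but the Annual Notice is not current, so (b) is unavailable.
Exception (c): the employer operates from a single site; the reportable unit count is 84, meeting the 78 threshold; aggregate throughput is 7,190 units, under the 7,750 units limit — every condition holds. However, paragraph (l) must be considered: (l) is triggered — the baseline figure is 433, meeting the 379 threshold. (c) is therefore removed.
Exception (d)'s conditions are all satisfied: a current Small Employer Certificate is held; a current Class 2 Exemption Letter is held; assessed value is $127,000, below the $159,000 limit. However, paragraphs (m)–(n) must be considered: (m) operates against (d): at least one employee exceeds 30 hours/week. (n), which would lift (m), is not triggered — the Schedule A Registration is not current. Exception (d) does not apply.
Exception (e)'s conditions are all satisfied: the employer is a non-profit; the qualifying period is 280 days, below the 290 days limit. Turning to paragraph (o): (o) applies — the bakery is classified under the construction sector. Exception (e) does not apply.

No — exception (a) applies; Samir's bakery is not required to maintain a written harassment policy.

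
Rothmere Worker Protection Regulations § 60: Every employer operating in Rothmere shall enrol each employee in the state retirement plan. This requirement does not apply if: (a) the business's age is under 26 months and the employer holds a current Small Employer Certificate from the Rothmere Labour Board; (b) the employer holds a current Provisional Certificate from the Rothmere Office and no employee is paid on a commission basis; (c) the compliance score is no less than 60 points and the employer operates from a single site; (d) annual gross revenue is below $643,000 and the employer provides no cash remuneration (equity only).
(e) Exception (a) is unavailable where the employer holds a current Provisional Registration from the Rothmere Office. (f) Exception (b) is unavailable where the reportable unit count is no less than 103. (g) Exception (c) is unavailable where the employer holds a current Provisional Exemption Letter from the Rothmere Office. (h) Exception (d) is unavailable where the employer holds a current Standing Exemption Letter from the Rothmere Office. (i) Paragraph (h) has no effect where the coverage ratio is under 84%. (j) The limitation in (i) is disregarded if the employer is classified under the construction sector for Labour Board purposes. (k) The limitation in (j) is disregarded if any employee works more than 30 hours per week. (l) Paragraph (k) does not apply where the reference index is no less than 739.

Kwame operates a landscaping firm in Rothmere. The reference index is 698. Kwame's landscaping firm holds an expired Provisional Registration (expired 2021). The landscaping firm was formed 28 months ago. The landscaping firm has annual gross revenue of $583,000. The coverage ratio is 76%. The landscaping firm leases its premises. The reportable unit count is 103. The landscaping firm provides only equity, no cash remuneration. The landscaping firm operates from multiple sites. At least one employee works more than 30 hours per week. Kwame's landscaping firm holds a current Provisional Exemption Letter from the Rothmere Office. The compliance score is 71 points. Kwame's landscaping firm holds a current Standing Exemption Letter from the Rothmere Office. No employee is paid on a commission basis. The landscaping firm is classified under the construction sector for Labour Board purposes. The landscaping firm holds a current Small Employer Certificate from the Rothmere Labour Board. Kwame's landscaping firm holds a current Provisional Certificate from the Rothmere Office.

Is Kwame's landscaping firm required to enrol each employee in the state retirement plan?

Exception (a) fails — the business's age is 28 months, not under 26 months.
All of (b)'s requirements are met (a current Provisional Certificate is held; no employee is paid on commission). Turning to paragraph (f): (f) operates against (b): the reportable unit count is 103, meeting the 103 threshold. So (b) is unavailable.
Exception (c) does not apply: the employer operates from multiple sites.
All of (d)'s requirements are met (annual gross revenue is $583,000, below the $643,000 limit; remuneration is equity-only). Considering the limiting provisions: (h) operates (a current Standing Exemption Letter is held), but is itself disapplied by (i): (i) operates against (h): the coverage ratio is 76%, under the 84% limit. (j) would limit (i) — the landscaping firm is classified under the construction sector — but (k) sets (j) aside: (k) operates against (j): at least one employee exceeds 30 hours/week. (l) is inapplicable (the reference index is 698, short of 739), so (k) stands. (d) remains available.

No — exception (d) applies; Kwame's landscaping firm is not required to enrol each employee in the state retirement plan.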